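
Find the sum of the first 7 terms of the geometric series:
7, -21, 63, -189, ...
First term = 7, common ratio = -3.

Sₙ = a(1 - rⁿ) / (1 - r)
S_7 = 7(1 - (-3)^7) / (1 - (-3))
S_7 = 7(1 - (-2187)) / (4)
S_7 = 3829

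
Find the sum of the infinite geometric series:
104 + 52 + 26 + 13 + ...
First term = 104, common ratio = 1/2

For |r| < 1, S = a / (1 - r)
S = 104 / (1 - (1/2))
S = 104 / (1/2)
S = 208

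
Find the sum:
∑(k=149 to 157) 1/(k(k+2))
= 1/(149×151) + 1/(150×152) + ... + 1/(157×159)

Partial fractions: 1/(k(k+2)) = (1/2)[1/k - 1/(k+2)]
Telescoping leaves the first two and last two terms:
= (1/2)[1/149 + 1/150 - 1/158 - 1/159]
= 5924/15596575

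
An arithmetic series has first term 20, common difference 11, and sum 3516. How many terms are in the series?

Using S = n/2 × [2a + (n-1)d]
3516 = n/2 × [2(20) + (n-1)(11)]
3516 = n/2 × [40 + 11n - 11]
7032 = n × [29 + 11n]
11n² + (29)n - 7032 = 0
Discriminant: Δ = (29)² - 4(11)(-7032) = 841 + 309408 = 310249
√Δ = 557
n = [-(29) + √Δ] / (2·11) = (-29 + 557) / 22 = 528 / 22 = 24
(The negative root is discarded since n must be a positive integer.)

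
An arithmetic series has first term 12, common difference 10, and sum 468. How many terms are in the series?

Using S = n/2 × [2a + (n-1)d]
468 = n/2 × [2(12) + (n-1)(10)]
468 = n/2 × [24 + 10n - 10]
936 = n × [14 + 10n]
10n² + (14)n - 936 = 0
Discriminant: Δ = (14)² - 4(10)(-936) = 196 + 37440 = 37636
√Δ = 194
n = [-(14) + √Δ] / (2·10) = (-14 + 194) / 20 = 180 / 20 = 9
(The negative root is discarded since n must be a positive integer.)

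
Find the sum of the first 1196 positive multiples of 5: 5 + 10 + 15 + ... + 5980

Factor out 5: = 5(1 + 2 + ... + 1196) = 5 × n(n+1)/2
= 5 × 1196×1197/2
= 5 × 715806
= 3579030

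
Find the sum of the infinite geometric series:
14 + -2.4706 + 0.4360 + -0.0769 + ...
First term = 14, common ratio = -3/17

For |r| < 1, S = a / (1 - r)
S = 14 / (1 - (-3/17))
S = 14 / (20/17)
S = 119/10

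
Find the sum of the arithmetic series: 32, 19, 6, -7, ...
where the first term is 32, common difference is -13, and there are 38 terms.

Sₙ = n/2 × (first + last)
Last term = a + (n-1)d = 32 + (38-1)×(-13) = -449
S_38 = 38/2 × (32 + (-449))
S_38 = 38/2 × (-417) = -7923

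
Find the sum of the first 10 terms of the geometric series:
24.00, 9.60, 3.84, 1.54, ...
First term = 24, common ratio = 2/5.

Sₙ = a(1 - rⁿ) / (1 - r)
S_10 = 24(1 - (2/5)^10) / (1 - (2/5))
S_10 = 24(1 - (1024/9765625)) / (3/5)
S_10 = 78116808/1953125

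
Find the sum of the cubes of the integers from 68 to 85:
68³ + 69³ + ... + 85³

Use ∑_{k=1}^{n} k³ = [n(n+1)/2]², then subtract the first 67 terms.
∑_{k=1}^{85} k³ = [85×86/2]² = 3655² = 13359025
∑_{k=1}^{67} k³ = [67×68/2]² = 2278² = 5189284
∑_{k=68}^{85} k³ = 13359025 - 5189284 = 8169741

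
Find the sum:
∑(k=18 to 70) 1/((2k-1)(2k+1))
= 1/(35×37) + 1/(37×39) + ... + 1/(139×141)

Partial fractions: 1/((2k-1)(2k+1)) = (1/2)[1/(2k-1) - 1/(2k+1)]
The series telescopes:
= (1/2)[1/35 - 1/141]
= 53/4935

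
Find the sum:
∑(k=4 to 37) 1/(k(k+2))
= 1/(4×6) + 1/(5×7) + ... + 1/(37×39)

Partial fractions: 1/(k(k+2)) = (1/2)[1/k - 1/(k+2)]
Telescoping leaves the first two and last two terms:
= (1/2)[1/4 + 1/5 - 1/38 - 1/39]
= 5899/29640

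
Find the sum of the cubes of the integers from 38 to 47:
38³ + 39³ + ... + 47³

Use ∑_{k=1}^{n} k³ = [n(n+1)/2]², then subtract the first 37 terms.
∑_{k=1}^{47} k³ = [47×48/2]² = 1128² = 1272384
∑_{k=1}^{37} k³ = [37×38/2]² = 703² = 494209
∑_{k=38}^{47} k³ = 1272384 - 494209 = 778175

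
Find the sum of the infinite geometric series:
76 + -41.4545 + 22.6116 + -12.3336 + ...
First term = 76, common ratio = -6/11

For |r| < 1, S = a / (1 - r)
S = 76 / (1 - (-6/11))
S = 76 / (17/11)
S = 836/17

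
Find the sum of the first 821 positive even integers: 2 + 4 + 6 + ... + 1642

Sum of first n even numbers = n(n+1)
= 821×822
= 674862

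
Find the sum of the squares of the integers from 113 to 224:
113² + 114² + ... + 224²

Use ∑_{k=1}^{n} k² = n(n+1)(2n+1)/6, then subtract the first 112 terms.
∑_{k=1}^{224} k² = 224×225×449/6 = 3771600
∑_{k=1}^{112} k² = 112×113×225/6 = 474600
∑_{k=113}^{224} k² = 3771600 - 474600 = 3297000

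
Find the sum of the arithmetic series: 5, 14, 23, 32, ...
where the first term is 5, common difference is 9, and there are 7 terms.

Sₙ = n/2 × (first + last)
Last term = a + (n-1)d = 5 + (7-1)×9 = 59
S_7 = 7/2 × (5 + 59)
S_7 = 7/2 × 64 = 224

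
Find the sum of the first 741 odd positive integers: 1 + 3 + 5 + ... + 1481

Sum of first n odd numbers = n²
= 741²
= 549081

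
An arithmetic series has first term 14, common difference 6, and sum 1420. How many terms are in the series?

Using S = n/2 × [2a + (n-1)d]
1420 = n/2 × [2(14) + (n-1)(6)]
1420 = n/2 × [28 + 6n - 6]
2840 = n × [22 + 6n]
6n² + (22)n - 2840 = 0
Discriminant: Δ = (22)² - 4(6)(-2840) = 484 + 68160 = 68644
√Δ = 262
n = [-(22) + √Δ] / (2·6) = (-22 + 262) / 12 = 240 / 12 = 20
(The negative root is discarded since n must be a positive integer.)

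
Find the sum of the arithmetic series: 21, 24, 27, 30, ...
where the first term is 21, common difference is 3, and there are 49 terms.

Sₙ = n/2 × (first + last)
Last term = a + (n-1)d = 21 + (49-1)×3 = 165
S_49 = 49/2 × (21 + 165)
S_49 = 49/2 × 186 = 4557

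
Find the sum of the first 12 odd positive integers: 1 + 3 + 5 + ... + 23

Sum of first n odd numbers = n²
= 12²
= 144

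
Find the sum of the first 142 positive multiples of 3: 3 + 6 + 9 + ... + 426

Factor out 3: = 3(1 + 2 + ... + 142) = 3 × n(n+1)/2
= 3 × 142×143/2
= 3 × 10153
= 30459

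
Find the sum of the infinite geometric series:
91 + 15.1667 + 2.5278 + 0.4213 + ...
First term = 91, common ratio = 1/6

For |r| < 1, S = a / (1 - r)
S = 91 / (1 - (1/6))
S = 91 / (5/6)
S = 546/5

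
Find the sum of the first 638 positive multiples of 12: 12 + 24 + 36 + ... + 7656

Factor out 12: = 12(1 + 2 + ... + 638) = 12 × n(n+1)/2
= 12 × 638×639/2
= 12 × 203841
= 2446092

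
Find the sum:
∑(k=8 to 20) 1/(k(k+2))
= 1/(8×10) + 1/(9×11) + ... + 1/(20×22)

Partial fractions: 1/(k(k+2)) = (1/2)[1/k - 1/(k+2)]
Telescoping leaves the first two and last two terms:
= (1/2)[1/8 + 1/9 - 1/21 - 1/22]
= 793/11088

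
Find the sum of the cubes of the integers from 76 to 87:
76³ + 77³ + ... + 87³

Use ∑_{k=1}^{n} k³ = [n(n+1)/2]², then subtract the first 75 terms.
∑_{k=1}^{87} k³ = [87×88/2]² = 3828² = 14653584
∑_{k=1}^{75} k³ = [75×76/2]² = 2850² = 8122500
∑_{k=76}^{87} k³ = 14653584 - 8122500 = 6531084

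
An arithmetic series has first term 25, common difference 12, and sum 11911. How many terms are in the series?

Using S = n/2 × [2a + (n-1)d]
11911 = n/2 × [2(25) + (n-1)(12)]
11911 = n/2 × [50 + 12n - 12]
23822 = n × [38 + 12n]
12n² + (38)n - 23822 = 0
Discriminant: Δ = (38)² - 4(12)(-23822) = 1444 + 1143456 = 1144900
√Δ = 1070
n = [-(38) + √Δ] / (2·12) = (-38 + 1070) / 24 = 1032 / 24 = 43
(The negative root is discarded since n must be a positive integer.)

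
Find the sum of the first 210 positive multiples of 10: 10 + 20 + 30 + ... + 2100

Factor out 10: = 10(1 + 2 + ... + 210) = 10 × n(n+1)/2
= 10 × 210×211/2
= 10 × 22155
= 221550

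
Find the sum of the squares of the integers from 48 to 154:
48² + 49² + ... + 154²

Use ∑_{k=1}^{n} k² = n(n+1)(2n+1)/6, then subtract the first 47 terms.
∑_{k=1}^{154} k² = 154×155×309/6 = 1229305
∑_{k=1}^{47} k² = 47×48×95/6 = 35720
∑_{k=48}^{154} k² = 1229305 - 35720 = 1193585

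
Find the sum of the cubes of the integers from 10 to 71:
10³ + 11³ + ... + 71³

Use ∑_{k=1}^{n} k³ = [n(n+1)/2]², then subtract the first 9 terms.
∑_{k=1}^{71} k³ = [71×72/2]² = 2556² = 6533136
∑_{k=1}^{9} k³ = [9×10/2]² = 45² = 2025
∑_{k=10}^{71} k³ = 6533136 - 2025 = 6531111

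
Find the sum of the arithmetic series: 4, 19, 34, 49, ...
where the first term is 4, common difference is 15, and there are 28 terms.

Sₙ = n/2 × (first + last)
Last term = a + (n-1)d = 4 + (28-1)×15 = 409
S_28 = 28/2 × (4 + 409)
S_28 = 28/2 × 413 = 5782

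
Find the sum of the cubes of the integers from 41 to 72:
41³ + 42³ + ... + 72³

Use ∑_{k=1}^{n} k³ = [n(n+1)/2]², then subtract the first 40 terms.
∑_{k=1}^{72} k³ = [72×73/2]² = 2628² = 6906384
∑_{k=1}^{40} k³ = [40×41/2]² = 820² = 672400
∑_{k=41}^{72} k³ = 6906384 - 672400 = 6233984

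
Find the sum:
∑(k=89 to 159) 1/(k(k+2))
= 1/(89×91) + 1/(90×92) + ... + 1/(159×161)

Partial fractions: 1/(k(k+2)) = (1/2)[1/k - 1/(k+2)]
Telescoping leaves the first two and last two terms:
= (1/2)[1/89 + 1/90 - 1/160 - 1/161]
= 203983/41267520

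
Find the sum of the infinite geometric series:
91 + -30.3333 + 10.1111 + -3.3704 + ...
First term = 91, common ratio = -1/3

For |r| < 1, S = a / (1 - r)
S = 91 / (1 - (-1/3))
S = 91 / (4/3)
S = 273/4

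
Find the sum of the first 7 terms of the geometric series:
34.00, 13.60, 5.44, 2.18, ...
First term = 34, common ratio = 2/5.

Sₙ = a(1 - rⁿ) / (1 - r)
S_7 = 34(1 - (2/5)^7) / (1 - (2/5))
S_7 = 34(1 - (128/78125)) / (3/5)
S_7 = 883966/15625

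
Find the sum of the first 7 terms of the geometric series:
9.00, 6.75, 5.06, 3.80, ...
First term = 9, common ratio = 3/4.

Sₙ = a(1 - rⁿ) / (1 - r)
S_7 = 9(1 - (3/4)^7) / (1 - (3/4))
S_7 = 9(1 - (2187/16384)) / (1/4)
S_7 = 127773/4096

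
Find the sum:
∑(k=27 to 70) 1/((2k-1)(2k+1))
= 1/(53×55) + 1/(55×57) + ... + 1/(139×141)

Partial fractions: 1/((2k-1)(2k+1)) = (1/2)[1/(2k-1) - 1/(2k+1)]
The series telescopes:
= (1/2)[1/53 - 1/141]
= 44/7473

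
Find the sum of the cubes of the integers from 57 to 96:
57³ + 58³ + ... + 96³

Use ∑_{k=1}^{n} k³ = [n(n+1)/2]², then subtract the first 56 terms.
∑_{k=1}^{96} k³ = [96×97/2]² = 4656² = 21678336
∑_{k=1}^{56} k³ = [56×57/2]² = 1596² = 2547216
∑_{k=57}^{96} k³ = 21678336 - 2547216 = 19131120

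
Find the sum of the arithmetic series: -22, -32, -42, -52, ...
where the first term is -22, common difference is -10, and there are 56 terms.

Sₙ = n/2 × (first + last)
Last term = a + (n-1)d = -22 + (56-1)×(-10) = -572
S_56 = 56/2 × (-22 + (-572))
S_56 = 56/2 × (-594) = -16632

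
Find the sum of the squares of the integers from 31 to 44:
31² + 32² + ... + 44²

Use ∑_{k=1}^{n} k² = n(n+1)(2n+1)/6, then subtract the first 30 terms.
∑_{k=1}^{44} k² = 44×45×89/6 = 29370
∑_{k=1}^{30} k² = 30×31×61/6 = 9455
∑_{k=31}^{44} k² = 29370 - 9455 = 19915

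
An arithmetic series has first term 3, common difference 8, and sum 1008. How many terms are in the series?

Using S = n/2 × [2a + (n-1)d]
1008 = n/2 × [2(3) + (n-1)(8)]
1008 = n/2 × [6 + 8n - 8]
2016 = n × [-2 + 8n]
8n² + (-2)n - 2016 = 0
Discriminant: Δ = (-2)² - 4(8)(-2016) = 4 + 64512 = 64516
√Δ = 254
n = [-(-2) + √Δ] / (2·8) = (2 + 254) / 16 = 256 / 16 = 16
(The negative root is discarded since n must be a positive integer.)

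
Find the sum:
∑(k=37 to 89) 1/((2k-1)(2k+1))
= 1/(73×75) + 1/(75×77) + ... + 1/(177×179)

Partial fractions: 1/((2k-1)(2k+1)) = (1/2)[1/(2k-1) - 1/(2k+1)]
The series telescopes:
= (1/2)[1/73 - 1/179]
= 53/13067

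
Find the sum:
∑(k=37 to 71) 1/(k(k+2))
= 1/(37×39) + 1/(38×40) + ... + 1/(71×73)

Partial fractions: 1/(k(k+2)) = (1/2)[1/k - 1/(k+2)]
Telescoping leaves the first two and last two terms:
= (1/2)[1/37 + 1/38 - 1/72 - 1/73]
= 95165/7389936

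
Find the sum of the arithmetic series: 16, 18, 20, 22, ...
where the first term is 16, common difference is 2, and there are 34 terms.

Sₙ = n/2 × (first + last)
Last term = a + (n-1)d = 16 + (34-1)×2 = 82
S_34 = 34/2 × (16 + 82)
S_34 = 34/2 × 98 = 1666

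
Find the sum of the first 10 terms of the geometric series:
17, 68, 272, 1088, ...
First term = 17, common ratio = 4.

Sₙ = a(1 - rⁿ) / (1 - r)
S_10 = 17(1 - 4^10) / (1 - 4)
S_10 = 17(1 - 1048576) / (-3)
S_10 = 5941925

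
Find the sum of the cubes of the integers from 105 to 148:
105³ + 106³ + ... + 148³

Use ∑_{k=1}^{n} k³ = [n(n+1)/2]², then subtract the first 104 terms.
∑_{k=1}^{148} k³ = [148×149/2]² = 11026² = 121572676
∑_{k=1}^{104} k³ = [104×105/2]² = 5460² = 29811600
∑_{k=105}^{148} k³ = 121572676 - 29811600 = 91761076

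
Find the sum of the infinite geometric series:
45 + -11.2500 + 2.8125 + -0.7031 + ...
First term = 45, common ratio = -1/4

For |r| < 1, S = a / (1 - r)
S = 45 / (1 - (-1/4))
S = 45 / (5/4)
S = 36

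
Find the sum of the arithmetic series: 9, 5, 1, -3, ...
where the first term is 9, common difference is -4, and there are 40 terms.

Sₙ = n/2 × (first + last)
Last term = a + (n-1)d = 9 + (40-1)×(-4) = -147
S_40 = 40/2 × (9 + (-147))
S_40 = 40/2 × (-138) = -2760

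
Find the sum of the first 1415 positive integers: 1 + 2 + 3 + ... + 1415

Formula: ∑k = n(n+1)/2
= 1415×1416/2
= 2003640/2
= 1001820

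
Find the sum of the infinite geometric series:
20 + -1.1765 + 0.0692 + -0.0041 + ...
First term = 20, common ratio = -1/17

For |r| < 1, S = a / (1 - r)
S = 20 / (1 - (-1/17))
S = 20 / (18/17)
S = 170/9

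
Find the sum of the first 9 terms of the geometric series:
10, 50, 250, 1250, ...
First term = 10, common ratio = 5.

Sₙ = a(1 - rⁿ) / (1 - r)
S_9 = 10(1 - 5^9) / (1 - 5)
S_9 = 10(1 - 1953125) / (-4)
S_9 = 4882810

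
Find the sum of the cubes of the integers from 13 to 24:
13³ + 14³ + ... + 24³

Use ∑_{k=1}^{n} k³ = [n(n+1)/2]², then subtract the first 12 terms.
∑_{k=1}^{24} k³ = [24×25/2]² = 300² = 90000
∑_{k=1}^{12} k³ = [12×13/2]² = 78² = 6084
∑_{k=13}^{24} k³ = 90000 - 6084 = 83916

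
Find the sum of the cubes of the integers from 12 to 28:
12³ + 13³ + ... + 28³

Use ∑_{k=1}^{n} k³ = [n(n+1)/2]², then subtract the first 11 terms.
∑_{k=1}^{28} k³ = [28×29/2]² = 406² = 164836
∑_{k=1}^{11} k³ = [11×12/2]² = 66² = 4356
∑_{k=12}^{28} k³ = 164836 - 4356 = 160480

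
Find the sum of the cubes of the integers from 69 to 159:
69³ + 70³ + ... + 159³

Use ∑_{k=1}^{n} k³ = [n(n+1)/2]², then subtract the first 68 terms.
∑_{k=1}^{159} k³ = [159×160/2]² = 12720² = 161798400
∑_{k=1}^{68} k³ = [68×69/2]² = 2346² = 5503716
∑_{k=69}^{159} k³ = 161798400 - 5503716 = 156294684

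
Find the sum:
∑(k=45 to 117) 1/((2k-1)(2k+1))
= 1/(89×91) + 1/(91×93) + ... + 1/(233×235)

Partial fractions: 1/((2k-1)(2k+1)) = (1/2)[1/(2k-1) - 1/(2k+1)]
The series telescopes:
= (1/2)[1/89 - 1/235]
= 73/20915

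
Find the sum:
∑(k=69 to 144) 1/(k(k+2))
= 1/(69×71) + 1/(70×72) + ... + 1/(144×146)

Partial fractions: 1/(k(k+2)) = (1/2)[1/k - 1/(k+2)]
Telescoping leaves the first two and last two terms:
= (1/2)[1/69 + 1/70 - 1/145 - 1/146]
= 15371/2045022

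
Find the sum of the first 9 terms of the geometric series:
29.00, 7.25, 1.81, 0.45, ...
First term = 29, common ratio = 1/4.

Sₙ = a(1 - rⁿ) / (1 - r)
S_9 = 29(1 - (1/4)^9) / (1 - (1/4))
S_9 = 29(1 - (1/262144)) / (3/4)
S_9 = 2534049/65536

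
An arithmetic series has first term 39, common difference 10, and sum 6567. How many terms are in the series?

Using S = n/2 × [2a + (n-1)d]
6567 = n/2 × [2(39) + (n-1)(10)]
6567 = n/2 × [78 + 10n - 10]
13134 = n × [68 + 10n]
10n² + (68)n - 13134 = 0
Discriminant: Δ = (68)² - 4(10)(-13134) = 4624 + 525360 = 529984
√Δ = 728
n = [-(68) + √Δ] / (2·10) = (-68 + 728) / 20 = 660 / 20 = 33
(The negative root is discarded since n must be a positive integer.)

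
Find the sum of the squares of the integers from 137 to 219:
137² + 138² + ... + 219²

Use ∑_{k=1}^{n} k² = n(n+1)(2n+1)/6, then subtract the first 136 terms.
∑_{k=1}^{219} k² = 219×220×439/6 = 3525170
∑_{k=1}^{136} k² = 136×137×273/6 = 847756
∑_{k=137}^{219} k² = 3525170 - 847756 = 2677414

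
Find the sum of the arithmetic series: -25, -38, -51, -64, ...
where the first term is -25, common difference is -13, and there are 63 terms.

Sₙ = n/2 × (first + last)
Last term = a + (n-1)d = -25 + (63-1)×(-13) = -831
S_63 = 63/2 × (-25 + (-831))
S_63 = 63/2 × (-856) = -26964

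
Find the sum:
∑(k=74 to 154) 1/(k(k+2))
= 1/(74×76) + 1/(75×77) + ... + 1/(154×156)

Partial fractions: 1/(k(k+2)) = (1/2)[1/k - 1/(k+2)]
Telescoping leaves the first two and last two terms:
= (1/2)[1/74 + 1/75 - 1/155 - 1/156]
= 20853/2982200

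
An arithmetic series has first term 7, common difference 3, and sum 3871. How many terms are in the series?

Using S = n/2 × [2a + (n-1)d]
3871 = n/2 × [2(7) + (n-1)(3)]
3871 = n/2 × [14 + 3n - 3]
7742 = n × [11 + 3n]
3n² + (11)n - 7742 = 0
Discriminant: Δ = (11)² - 4(3)(-7742) = 121 + 92904 = 93025
√Δ = 305
n = [-(11) + √Δ] / (2·3) = (-11 + 305) / 6 = 294 / 6 = 49
(The negative root is discarded since n must be a positive integer.)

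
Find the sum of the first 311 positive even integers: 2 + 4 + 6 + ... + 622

Sum of first n even numbers = n(n+1)
= 311×312
= 97032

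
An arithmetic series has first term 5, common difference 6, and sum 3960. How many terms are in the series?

Using S = n/2 × [2a + (n-1)d]
3960 = n/2 × [2(5) + (n-1)(6)]
3960 = n/2 × [10 + 6n - 6]
7920 = n × [4 + 6n]
6n² + (4)n - 7920 = 0
Discriminant: Δ = (4)² - 4(6)(-7920) = 16 + 190080 = 190096
√Δ = 436
n = [-(4) + √Δ] / (2·6) = (-4 + 436) / 12 = 432 / 12 = 36
(The negative root is discarded since n must be a positive integer.)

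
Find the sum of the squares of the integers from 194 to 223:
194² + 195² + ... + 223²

Use ∑_{k=1}^{n} k² = n(n+1)(2n+1)/6, then subtract the first 193 terms.
∑_{k=1}^{223} k² = 223×224×447/6 = 3721424
∑_{k=1}^{193} k² = 193×194×387/6 = 2415009
∑_{k=194}^{223} k² = 3721424 - 2415009 = 1306415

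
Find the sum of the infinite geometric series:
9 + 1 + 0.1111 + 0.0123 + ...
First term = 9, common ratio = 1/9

For |r| < 1, S = a / (1 - r)
S = 9 / (1 - (1/9))
S = 9 / (8/9)
S = 81/8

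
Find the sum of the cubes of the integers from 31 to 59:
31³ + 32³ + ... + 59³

Use ∑_{k=1}^{n} k³ = [n(n+1)/2]², then subtract the first 30 terms.
∑_{k=1}^{59} k³ = [59×60/2]² = 1770² = 3132900
∑_{k=1}^{30} k³ = [30×31/2]² = 465² = 216225
∑_{k=31}^{59} k³ = 3132900 - 216225 = 2916675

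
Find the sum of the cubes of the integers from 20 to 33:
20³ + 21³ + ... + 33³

Use ∑_{k=1}^{n} k³ = [n(n+1)/2]², then subtract the first 19 terms.
∑_{k=1}^{33} k³ = [33×34/2]² = 561² = 314721
∑_{k=1}^{19} k³ = [19×20/2]² = 190² = 36100
∑_{k=20}^{33} k³ = 314721 - 36100 = 278621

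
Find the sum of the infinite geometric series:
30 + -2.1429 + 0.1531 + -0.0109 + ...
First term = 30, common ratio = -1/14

For |r| < 1, S = a / (1 - r)
S = 30 / (1 - (-1/14))
S = 30 / (15/14)
S = 28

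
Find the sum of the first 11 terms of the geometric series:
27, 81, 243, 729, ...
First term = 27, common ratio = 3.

Sₙ = a(1 - rⁿ) / (1 - r)
S_11 = 27(1 - 3^11) / (1 - 3)
S_11 = 27(1 - 177147) / (-2)
S_11 = 2391471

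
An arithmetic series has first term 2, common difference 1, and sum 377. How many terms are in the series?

Using S = n/2 × [2a + (n-1)d]
377 = n/2 × [2(2) + (n-1)(1)]
377 = n/2 × [4 + 1n - 1]
754 = n × [3 + 1n]
1n² + (3)n - 754 = 0
Discriminant: Δ = (3)² - 4(1)(-754) = 9 + 3016 = 3025
√Δ = 55
n = [-(3) + √Δ] / (2·1) = (-3 + 55) / 2 = 52 / 2 = 26
(The negative root is discarded since n must be a positive integer.)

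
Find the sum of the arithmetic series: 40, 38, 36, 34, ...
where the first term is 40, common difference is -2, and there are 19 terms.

Sₙ = n/2 × (first + last)
Last term = a + (n-1)d = 40 + (19-1)×(-2) = 4
S_19 = 19/2 × (40 + 4)
S_19 = 19/2 × 44 = 418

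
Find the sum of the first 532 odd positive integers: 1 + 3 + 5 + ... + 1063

Sum of first n odd numbers = n²
= 532²
= 283024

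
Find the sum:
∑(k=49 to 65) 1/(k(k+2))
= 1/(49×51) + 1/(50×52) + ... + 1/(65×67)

Partial fractions: 1/(k(k+2)) = (1/2)[1/k - 1/(k+2)]
Telescoping leaves the first two and last two terms:
= (1/2)[1/49 + 1/50 - 1/66 - 1/67]
= 13991/2708475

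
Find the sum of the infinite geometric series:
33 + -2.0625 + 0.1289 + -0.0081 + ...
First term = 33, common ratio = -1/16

For |r| < 1, S = a / (1 - r)
S = 33 / (1 - (-1/16))
S = 33 / (17/16)
S = 528/17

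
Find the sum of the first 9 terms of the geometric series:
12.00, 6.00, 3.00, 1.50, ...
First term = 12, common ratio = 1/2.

Sₙ = a(1 - rⁿ) / (1 - r)
S_9 = 12(1 - (1/2)^9) / (1 - (1/2))
S_9 = 12(1 - (1/512)) / (1/2)
S_9 = 1533/64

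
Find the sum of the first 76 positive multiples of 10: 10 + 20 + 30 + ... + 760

Factor out 10: = 10(1 + 2 + ... + 76) = 10 × n(n+1)/2
= 10 × 76×77/2
= 10 × 2926
= 29260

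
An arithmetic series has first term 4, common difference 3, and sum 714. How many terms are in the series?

Using S = n/2 × [2a + (n-1)d]
714 = n/2 × [2(4) + (n-1)(3)]
714 = n/2 × [8 + 3n - 3]
1428 = n × [5 + 3n]
3n² + (5)n - 1428 = 0
Discriminant: Δ = (5)² - 4(3)(-1428) = 25 + 17136 = 17161
√Δ = 131
n = [-(5) + √Δ] / (2·3) = (-5 + 131) / 6 = 126 / 6 = 21
(The negative root is discarded since n must be a positive integer.)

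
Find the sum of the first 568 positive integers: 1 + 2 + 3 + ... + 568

Formula: ∑k = n(n+1)/2
= 568×569/2
= 323192/2
= 161596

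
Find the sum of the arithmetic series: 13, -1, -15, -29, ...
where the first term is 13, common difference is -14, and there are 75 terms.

Sₙ = n/2 × (first + last)
Last term = a + (n-1)d = 13 + (75-1)×(-14) = -1023
S_75 = 75/2 × (13 + (-1023))
S_75 = 75/2 × (-1010) = -37875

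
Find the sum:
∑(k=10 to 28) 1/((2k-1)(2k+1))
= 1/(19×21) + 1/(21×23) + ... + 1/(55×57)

Partial fractions: 1/((2k-1)(2k+1)) = (1/2)[1/(2k-1) - 1/(2k+1)]
The series telescopes:
= (1/2)[1/19 - 1/57]
= 1/57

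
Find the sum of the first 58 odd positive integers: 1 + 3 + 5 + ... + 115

Sum of first n odd numbers = n²
= 58²
= 3364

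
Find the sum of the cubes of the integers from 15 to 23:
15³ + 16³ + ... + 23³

Use ∑_{k=1}^{n} k³ = [n(n+1)/2]², then subtract the first 14 terms.
∑_{k=1}^{23} k³ = [23×24/2]² = 276² = 76176
∑_{k=1}^{14} k³ = [14×15/2]² = 105² = 11025
∑_{k=15}^{23} k³ = 76176 - 11025 = 65151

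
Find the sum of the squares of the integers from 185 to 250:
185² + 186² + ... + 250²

Use ∑_{k=1}^{n} k² = n(n+1)(2n+1)/6, then subtract the first 184 terms.
∑_{k=1}^{250} k² = 250×251×501/6 = 5239625
∑_{k=1}^{184} k² = 184×185×369/6 = 2093460
∑_{k=185}^{250} k² = 5239625 - 2093460 = 3146165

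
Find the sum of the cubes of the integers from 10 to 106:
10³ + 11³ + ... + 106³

Use ∑_{k=1}^{n} k³ = [n(n+1)/2]², then subtract the first 9 terms.
∑_{k=1}^{106} k³ = [106×107/2]² = 5671² = 32160241
∑_{k=1}^{9} k³ = [9×10/2]² = 45² = 2025
∑_{k=10}^{106} k³ = 32160241 - 2025 = 32158216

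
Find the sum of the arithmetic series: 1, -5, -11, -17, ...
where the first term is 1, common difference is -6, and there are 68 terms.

Sₙ = n/2 × (first + last)
Last term = a + (n-1)d = 1 + (68-1)×(-6) = -401
S_68 = 68/2 × (1 + (-401))
S_68 = 68/2 × (-400) = -13600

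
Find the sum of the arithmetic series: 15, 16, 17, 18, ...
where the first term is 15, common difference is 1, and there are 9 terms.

Sₙ = n/2 × (first + last)
Last term = a + (n-1)d = 15 + (9-1)×1 = 23
S_9 = 9/2 × (15 + 23)
S_9 = 9/2 × 38 = 171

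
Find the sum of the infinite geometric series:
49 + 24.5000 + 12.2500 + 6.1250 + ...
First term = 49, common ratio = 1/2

For |r| < 1, S = a / (1 - r)
S = 49 / (1 - (1/2))
S = 49 / (1/2)
S = 98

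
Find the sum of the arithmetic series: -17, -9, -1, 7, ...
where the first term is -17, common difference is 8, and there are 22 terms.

Sₙ = n/2 × (first + last)
Last term = a + (n-1)d = -17 + (22-1)×8 = 151
S_22 = 22/2 × (-17 + 151)
S_22 = 22/2 × 134 = 1474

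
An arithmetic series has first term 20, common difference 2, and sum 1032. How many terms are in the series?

Using S = n/2 × [2a + (n-1)d]
1032 = n/2 × [2(20) + (n-1)(2)]
1032 = n/2 × [40 + 2n - 2]
2064 = n × [38 + 2n]
2n² + (38)n - 2064 = 0
Discriminant: Δ = (38)² - 4(2)(-2064) = 1444 + 16512 = 17956
√Δ = 134
n = [-(38) + √Δ] / (2·2) = (-38 + 134) / 4 = 96 / 4 = 24
(The negative root is discarded since n must be a positive integer.)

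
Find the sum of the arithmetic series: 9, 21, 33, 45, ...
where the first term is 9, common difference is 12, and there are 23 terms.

Sₙ = n/2 × (first + last)
Last term = a + (n-1)d = 9 + (23-1)×12 = 273
S_23 = 23/2 × (9 + 273)
S_23 = 23/2 × 282 = 3243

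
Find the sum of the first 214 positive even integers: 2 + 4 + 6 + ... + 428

Sum of first n even numbers = n(n+1)
= 214×215
= 46010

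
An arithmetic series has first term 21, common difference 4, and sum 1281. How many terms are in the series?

Using S = n/2 × [2a + (n-1)d]
1281 = n/2 × [2(21) + (n-1)(4)]
1281 = n/2 × [42 + 4n - 4]
2562 = n × [38 + 4n]
4n² + (38)n - 2562 = 0
Discriminant: Δ = (38)² - 4(4)(-2562) = 1444 + 40992 = 42436
√Δ = 206
n = [-(38) + √Δ] / (2·4) = (-38 + 206) / 8 = 168 / 8 = 21
(The negative root is discarded since n must be a positive integer.)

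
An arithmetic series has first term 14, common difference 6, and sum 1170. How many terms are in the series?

Using S = n/2 × [2a + (n-1)d]
1170 = n/2 × [2(14) + (n-1)(6)]
1170 = n/2 × [28 + 6n - 6]
2340 = n × [22 + 6n]
6n² + (22)n - 2340 = 0
Discriminant: Δ = (22)² - 4(6)(-2340) = 484 + 56160 = 56644
√Δ = 238
n = [-(22) + √Δ] / (2·6) = (-22 + 238) / 12 = 216 / 12 = 18
(The negative root is discarded since n must be a positive integer.)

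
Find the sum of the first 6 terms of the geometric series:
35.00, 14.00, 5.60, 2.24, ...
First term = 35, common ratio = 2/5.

Sₙ = a(1 - rⁿ) / (1 - r)
S_6 = 35(1 - (2/5)^6) / (1 - (2/5))
S_6 = 35(1 - (64/15625)) / (3/5)
S_6 = 36309/625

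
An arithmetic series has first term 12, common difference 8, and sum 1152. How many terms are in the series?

Using S = n/2 × [2a + (n-1)d]
1152 = n/2 × [2(12) + (n-1)(8)]
1152 = n/2 × [24 + 8n - 8]
2304 = n × [16 + 8n]
8n² + (16)n - 2304 = 0
Discriminant: Δ = (16)² - 4(8)(-2304) = 256 + 73728 = 73984
√Δ = 272
n = [-(16) + √Δ] / (2·8) = (-16 + 272) / 16 = 256 / 16 = 16
(The negative root is discarded since n must be a positive integer.)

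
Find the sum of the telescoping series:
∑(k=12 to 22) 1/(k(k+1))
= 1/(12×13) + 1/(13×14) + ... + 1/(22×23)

Partial fractions: 1/(k(k+1)) = 1/k - 1/(k+1)
The series telescopes:
= (1/12 - 1/13) + (1/13 - 1/14) + ... + (1/22 - 1/23)
= 1/12 - 1/23
= 11/276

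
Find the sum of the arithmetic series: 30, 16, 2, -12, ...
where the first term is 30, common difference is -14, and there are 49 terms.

Sₙ = n/2 × (first + last)
Last term = a + (n-1)d = 30 + (49-1)×(-14) = -642
S_49 = 49/2 × (30 + (-642))
S_49 = 49/2 × (-612) = -14994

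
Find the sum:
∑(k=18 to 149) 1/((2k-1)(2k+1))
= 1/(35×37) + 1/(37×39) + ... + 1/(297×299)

Partial fractions: 1/((2k-1)(2k+1)) = (1/2)[1/(2k-1) - 1/(2k+1)]
The series telescopes:
= (1/2)[1/35 - 1/299]
= 132/10465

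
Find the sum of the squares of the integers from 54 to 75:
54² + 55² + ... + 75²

Use ∑_{k=1}^{n} k² = n(n+1)(2n+1)/6, then subtract the first 53 terms.
∑_{k=1}^{75} k² = 75×76×151/6 = 143450
∑_{k=1}^{53} k² = 53×54×107/6 = 51039
∑_{k=54}^{75} k² = 143450 - 51039 = 92411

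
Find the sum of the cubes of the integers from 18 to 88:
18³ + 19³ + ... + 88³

Use ∑_{k=1}^{n} k³ = [n(n+1)/2]², then subtract the first 17 terms.
∑_{k=1}^{88} k³ = [88×89/2]² = 3916² = 15335056
∑_{k=1}^{17} k³ = [17×18/2]² = 153² = 23409
∑_{k=18}^{88} k³ = 15335056 - 23409 = 15311647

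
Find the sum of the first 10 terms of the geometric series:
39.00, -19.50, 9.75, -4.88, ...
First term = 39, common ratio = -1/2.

Sₙ = a(1 - rⁿ) / (1 - r)
S_10 = 39(1 - (-1/2)^10) / (1 - (-1/2))
S_10 = 39(1 - (1/1024)) / (3/2)
S_10 = 13299/512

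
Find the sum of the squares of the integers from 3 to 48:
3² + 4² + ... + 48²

Use ∑_{k=1}^{n} k² = n(n+1)(2n+1)/6, then subtract the first 2 terms.
∑_{k=1}^{48} k² = 48×49×97/6 = 38024
∑_{k=1}^{2} k² = 2×3×5/6 = 5
∑_{k=3}^{48} k² = 38024 - 5 = 38019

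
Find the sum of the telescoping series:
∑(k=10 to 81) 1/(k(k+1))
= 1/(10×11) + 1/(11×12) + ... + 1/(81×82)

Partial fractions: 1/(k(k+1)) = 1/k - 1/(k+1)
The series telescopes:
= (1/10 - 1/11) + (1/11 - 1/12) + ... + (1/81 - 1/82)
= 1/10 - 1/82
= 18/205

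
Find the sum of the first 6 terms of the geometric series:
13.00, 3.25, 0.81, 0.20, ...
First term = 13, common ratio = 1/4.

Sₙ = a(1 - rⁿ) / (1 - r)
S_6 = 13(1 - (1/4)^6) / (1 - (1/4))
S_6 = 13(1 - (1/4096)) / (3/4)
S_6 = 17745/1024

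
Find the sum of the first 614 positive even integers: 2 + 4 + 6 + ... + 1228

Sum of first n even numbers = n(n+1)
= 614×615
= 377610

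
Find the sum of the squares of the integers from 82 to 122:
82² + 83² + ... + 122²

Use ∑_{k=1}^{n} k² = n(n+1)(2n+1)/6, then subtract the first 81 terms.
∑_{k=1}^{122} k² = 122×123×245/6 = 612745
∑_{k=1}^{81} k² = 81×82×163/6 = 180441
∑_{k=82}^{122} k² = 612745 - 180441 = 432304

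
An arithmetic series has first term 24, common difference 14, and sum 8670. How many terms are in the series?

Using S = n/2 × [2a + (n-1)d]
8670 = n/2 × [2(24) + (n-1)(14)]
8670 = n/2 × [48 + 14n - 14]
17340 = n × [34 + 14n]
14n² + (34)n - 17340 = 0
Discriminant: Δ = (34)² - 4(14)(-17340) = 1156 + 971040 = 972196
√Δ = 986
n = [-(34) + √Δ] / (2·14) = (-34 + 986) / 28 = 952 / 28 = 34
(The negative root is discarded since n must be a positive integer.)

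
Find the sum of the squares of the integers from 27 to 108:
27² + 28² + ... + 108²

Use ∑_{k=1}^{n} k² = n(n+1)(2n+1)/6, then subtract the first 26 terms.
∑_{k=1}^{108} k² = 108×109×217/6 = 425754
∑_{k=1}^{26} k² = 26×27×53/6 = 6201
∑_{k=27}^{108} k² = 425754 - 6201 = 419553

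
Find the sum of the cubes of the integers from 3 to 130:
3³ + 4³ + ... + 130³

Use ∑_{k=1}^{n} k³ = [n(n+1)/2]², then subtract the first 2 terms.
∑_{k=1}^{130} k³ = [130×131/2]² = 8515² = 72505225
∑_{k=1}^{2} k³ = [2×3/2]² = 3² = 9
∑_{k=3}^{130} k³ = 72505225 - 9 = 72505216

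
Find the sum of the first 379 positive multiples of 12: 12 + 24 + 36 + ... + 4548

Factor out 12: = 12(1 + 2 + ... + 379) = 12 × n(n+1)/2
= 12 × 379×380/2
= 12 × 72010
= 864120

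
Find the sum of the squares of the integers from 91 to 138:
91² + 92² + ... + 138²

Use ∑_{k=1}^{n} k² = n(n+1)(2n+1)/6, then subtract the first 90 terms.
∑_{k=1}^{138} k² = 138×139×277/6 = 885569
∑_{k=1}^{90} k² = 90×91×181/6 = 247065
∑_{k=91}^{138} k² = 885569 - 247065 = 638504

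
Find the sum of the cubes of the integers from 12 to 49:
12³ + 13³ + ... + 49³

Use ∑_{k=1}^{n} k³ = [n(n+1)/2]², then subtract the first 11 terms.
∑_{k=1}^{49} k³ = [49×50/2]² = 1225² = 1500625
∑_{k=1}^{11} k³ = [11×12/2]² = 66² = 4356
∑_{k=12}^{49} k³ = 1500625 - 4356 = 1496269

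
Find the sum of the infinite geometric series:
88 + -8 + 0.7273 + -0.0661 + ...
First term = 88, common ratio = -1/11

For |r| < 1, S = a / (1 - r)
S = 88 / (1 - (-1/11))
S = 88 / (12/11)
S = 242/3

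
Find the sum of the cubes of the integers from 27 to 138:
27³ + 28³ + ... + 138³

Use ∑_{k=1}^{n} k³ = [n(n+1)/2]², then subtract the first 26 terms.
∑_{k=1}^{138} k³ = [138×139/2]² = 9591² = 91987281
∑_{k=1}^{26} k³ = [26×27/2]² = 351² = 123201
∑_{k=27}^{138} k³ = 91987281 - 123201 = 91864080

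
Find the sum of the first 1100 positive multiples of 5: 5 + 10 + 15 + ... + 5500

Factor out 5: = 5(1 + 2 + ... + 1100) = 5 × n(n+1)/2
= 5 × 1100×1101/2
= 5 × 605550
= 3027750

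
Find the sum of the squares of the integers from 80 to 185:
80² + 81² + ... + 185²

Use ∑_{k=1}^{n} k² = n(n+1)(2n+1)/6, then subtract the first 79 terms.
∑_{k=1}^{185} k² = 185×186×371/6 = 2127685
∑_{k=1}^{79} k² = 79×80×159/6 = 167480
∑_{k=80}^{185} k² = 2127685 - 167480 = 1960205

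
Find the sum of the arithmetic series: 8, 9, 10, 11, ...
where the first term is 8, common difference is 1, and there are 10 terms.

Sₙ = n/2 × (first + last)
Last term = a + (n-1)d = 8 + (10-1)×1 = 17
S_10 = 10/2 × (8 + 17)
S_10 = 10/2 × 25 = 125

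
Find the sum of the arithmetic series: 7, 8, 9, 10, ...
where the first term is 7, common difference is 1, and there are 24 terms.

Sₙ = n/2 × (first + last)
Last term = a + (n-1)d = 7 + (24-1)×1 = 30
S_24 = 24/2 × (7 + 30)
S_24 = 24/2 × 37 = 444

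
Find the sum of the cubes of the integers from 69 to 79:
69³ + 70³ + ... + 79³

Use ∑_{k=1}^{n} k³ = [n(n+1)/2]², then subtract the first 68 terms.
∑_{k=1}^{79} k³ = [79×80/2]² = 3160² = 9985600
∑_{k=1}^{68} k³ = [68×69/2]² = 2346² = 5503716
∑_{k=69}^{79} k³ = 9985600 - 5503716 = 4481884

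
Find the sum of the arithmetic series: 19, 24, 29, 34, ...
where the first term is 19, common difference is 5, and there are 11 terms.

Sₙ = n/2 × (first + last)
Last term = a + (n-1)d = 19 + (11-1)×5 = 69
S_11 = 11/2 × (19 + 69)
S_11 = 11/2 × 88 = 484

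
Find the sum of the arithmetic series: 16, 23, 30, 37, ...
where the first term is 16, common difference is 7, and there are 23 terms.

Sₙ = n/2 × (first + last)
Last term = a + (n-1)d = 16 + (23-1)×7 = 170
S_23 = 23/2 × (16 + 170)
S_23 = 23/2 × 186 = 2139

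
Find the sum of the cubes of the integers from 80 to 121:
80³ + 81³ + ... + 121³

Use ∑_{k=1}^{n} k³ = [n(n+1)/2]², then subtract the first 79 terms.
∑_{k=1}^{121} k³ = [121×122/2]² = 7381² = 54479161
∑_{k=1}^{79} k³ = [79×80/2]² = 3160² = 9985600
∑_{k=80}^{121} k³ = 54479161 - 9985600 = 44493561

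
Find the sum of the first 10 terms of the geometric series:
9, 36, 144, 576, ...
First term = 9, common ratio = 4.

Sₙ = a(1 - rⁿ) / (1 - r)
S_10 = 9(1 - 4^10) / (1 - 4)
S_10 = 9(1 - 1048576) / (-3)
S_10 = 3145725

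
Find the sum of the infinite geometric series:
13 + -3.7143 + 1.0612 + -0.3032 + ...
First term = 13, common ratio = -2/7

For |r| < 1, S = a / (1 - r)
S = 13 / (1 - (-2/7))
S = 13 / (9/7)
S = 91/9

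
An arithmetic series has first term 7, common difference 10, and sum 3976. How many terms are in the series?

Using S = n/2 × [2a + (n-1)d]
3976 = n/2 × [2(7) + (n-1)(10)]
3976 = n/2 × [14 + 10n - 10]
7952 = n × [4 + 10n]
10n² + (4)n - 7952 = 0
Discriminant: Δ = (4)² - 4(10)(-7952) = 16 + 318080 = 318096
√Δ = 564
n = [-(4) + √Δ] / (2·10) = (-4 + 564) / 20 = 560 / 20 = 28
(The negative root is discarded since n must be a positive integer.)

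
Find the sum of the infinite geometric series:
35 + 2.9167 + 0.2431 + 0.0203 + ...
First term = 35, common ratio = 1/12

For |r| < 1, S = a / (1 - r)
S = 35 / (1 - (1/12))
S = 35 / (11/12)
S = 420/11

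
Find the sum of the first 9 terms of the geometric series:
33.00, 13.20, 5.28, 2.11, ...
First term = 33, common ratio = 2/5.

Sₙ = a(1 - rⁿ) / (1 - r)
S_9 = 33(1 - (2/5)^9) / (1 - (2/5))
S_9 = 33(1 - (512/1953125)) / (3/5)
S_9 = 21478743/390625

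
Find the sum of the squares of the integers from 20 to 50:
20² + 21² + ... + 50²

Use ∑_{k=1}^{n} k² = n(n+1)(2n+1)/6, then subtract the first 19 terms.
∑_{k=1}^{50} k² = 50×51×101/6 = 42925
∑_{k=1}^{19} k² = 19×20×39/6 = 2470
∑_{k=20}^{50} k² = 42925 - 2470 = 40455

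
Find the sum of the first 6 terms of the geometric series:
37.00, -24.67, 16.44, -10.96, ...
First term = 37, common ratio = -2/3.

Sₙ = a(1 - rⁿ) / (1 - r)
S_6 = 37(1 - (-2/3)^6) / (1 - (-2/3))
S_6 = 37(1 - (64/729)) / (5/3)
S_6 = 4921/243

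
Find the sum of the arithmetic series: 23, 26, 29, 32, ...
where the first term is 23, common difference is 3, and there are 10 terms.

Sₙ = n/2 × (first + last)
Last term = a + (n-1)d = 23 + (10-1)×3 = 50
S_10 = 10/2 × (23 + 50)
S_10 = 10/2 × 73 = 365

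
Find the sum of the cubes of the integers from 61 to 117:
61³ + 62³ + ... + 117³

Use ∑_{k=1}^{n} k³ = [n(n+1)/2]², then subtract the first 60 terms.
∑_{k=1}^{117} k³ = [117×118/2]² = 6903² = 47651409
∑_{k=1}^{60} k³ = [60×61/2]² = 1830² = 3348900
∑_{k=61}^{117} k³ = 47651409 - 3348900 = 44302509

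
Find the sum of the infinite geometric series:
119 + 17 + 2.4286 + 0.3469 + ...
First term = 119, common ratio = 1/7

For |r| < 1, S = a / (1 - r)
S = 119 / (1 - (1/7))
S = 119 / (6/7)
S = 833/6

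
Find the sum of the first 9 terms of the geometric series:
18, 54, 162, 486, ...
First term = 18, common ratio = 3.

Sₙ = a(1 - rⁿ) / (1 - r)
S_9 = 18(1 - 3^9) / (1 - 3)
S_9 = 18(1 - 19683) / (-2)
S_9 = 177138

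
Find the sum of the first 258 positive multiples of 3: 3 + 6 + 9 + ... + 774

Factor out 3: = 3(1 + 2 + ... + 258) = 3 × n(n+1)/2
= 3 × 258×259/2
= 3 × 33411
= 100233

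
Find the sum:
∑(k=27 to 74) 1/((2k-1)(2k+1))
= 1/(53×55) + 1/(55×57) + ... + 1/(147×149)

Partial fractions: 1/((2k-1)(2k+1)) = (1/2)[1/(2k-1) - 1/(2k+1)]
The series telescopes:
= (1/2)[1/53 - 1/149]
= 48/7897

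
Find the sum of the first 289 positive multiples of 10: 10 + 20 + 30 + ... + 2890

Factor out 10: = 10(1 + 2 + ... + 289) = 10 × n(n+1)/2
= 10 × 289×290/2
= 10 × 41905
= 419050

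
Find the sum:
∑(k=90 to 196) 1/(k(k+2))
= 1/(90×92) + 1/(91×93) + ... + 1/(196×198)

Partial fractions: 1/(k(k+2)) = (1/2)[1/k - 1/(k+2)]
Telescoping leaves the first two and last two terms:
= (1/2)[1/90 + 1/91 - 1/197 - 1/198]
= 35417/5915910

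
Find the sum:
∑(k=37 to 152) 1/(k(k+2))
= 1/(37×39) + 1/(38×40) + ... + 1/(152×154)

Partial fractions: 1/(k(k+2)) = (1/2)[1/k - 1/(k+2)]
Telescoping leaves the first two and last two terms:
= (1/2)[1/37 + 1/38 - 1/153 - 1/154]
= 333877/16564086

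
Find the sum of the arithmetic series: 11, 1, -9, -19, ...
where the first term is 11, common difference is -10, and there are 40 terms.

Sₙ = n/2 × (first + last)
Last term = a + (n-1)d = 11 + (40-1)×(-10) = -379
S_40 = 40/2 × (11 + (-379))
S_40 = 40/2 × (-368) = -7360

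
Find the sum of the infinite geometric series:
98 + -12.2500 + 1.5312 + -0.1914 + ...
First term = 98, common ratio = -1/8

For |r| < 1, S = a / (1 - r)
S = 98 / (1 - (-1/8))
S = 98 / (9/8)
S = 784/9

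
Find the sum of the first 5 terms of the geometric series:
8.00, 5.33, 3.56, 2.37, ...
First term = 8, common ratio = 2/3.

Sₙ = a(1 - rⁿ) / (1 - r)
S_5 = 8(1 - (2/3)^5) / (1 - (2/3))
S_5 = 8(1 - (32/243)) / (1/3)
S_5 = 1688/81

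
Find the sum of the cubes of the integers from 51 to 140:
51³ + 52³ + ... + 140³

Use ∑_{k=1}^{n} k³ = [n(n+1)/2]², then subtract the first 50 terms.
∑_{k=1}^{140} k³ = [140×141/2]² = 9870² = 97416900
∑_{k=1}^{50} k³ = [50×51/2]² = 1275² = 1625625
∑_{k=51}^{140} k³ = 97416900 - 1625625 = 95791275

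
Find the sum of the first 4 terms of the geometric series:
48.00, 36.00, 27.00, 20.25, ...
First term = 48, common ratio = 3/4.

Sₙ = a(1 - rⁿ) / (1 - r)
S_4 = 48(1 - (3/4)^4) / (1 - (3/4))
S_4 = 48(1 - (81/256)) / (1/4)
S_4 = 525/4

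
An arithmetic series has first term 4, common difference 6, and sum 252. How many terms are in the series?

Using S = n/2 × [2a + (n-1)d]
252 = n/2 × [2(4) + (n-1)(6)]
252 = n/2 × [8 + 6n - 6]
504 = n × [2 + 6n]
6n² + (2)n - 504 = 0
Discriminant: Δ = (2)² - 4(6)(-504) = 4 + 12096 = 12100
√Δ = 110
n = [-(2) + √Δ] / (2·6) = (-2 + 110) / 12 = 108 / 12 = 9
(The negative root is discarded since n must be a positive integer.)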